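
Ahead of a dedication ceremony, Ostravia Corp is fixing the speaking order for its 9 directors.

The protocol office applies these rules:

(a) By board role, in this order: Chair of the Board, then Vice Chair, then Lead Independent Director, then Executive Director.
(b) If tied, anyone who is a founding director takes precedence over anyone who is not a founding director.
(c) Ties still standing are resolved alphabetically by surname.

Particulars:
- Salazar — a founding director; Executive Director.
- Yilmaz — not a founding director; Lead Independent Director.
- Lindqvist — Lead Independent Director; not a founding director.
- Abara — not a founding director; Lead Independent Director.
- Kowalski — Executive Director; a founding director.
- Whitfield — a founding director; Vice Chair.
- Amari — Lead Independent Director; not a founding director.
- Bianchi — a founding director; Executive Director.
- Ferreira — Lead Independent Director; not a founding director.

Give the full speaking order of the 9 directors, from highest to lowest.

Whitfield, Abara, Amari, Ferreira, Lindqvist, Yilmaz, Bianchi, Kowalski, Salazar

By board role: Whitfield (Vice Chair); then Abara, Amari, Ferreira, Lindqvist and Yilmaz (Lead Independent Director); then Bianchi, Kowalski and Salazar (Executive Director).
Abara, Amari, Ferreira, Lindqvist and Yilmaz are each not a founding director, so the next rule applies.
Among Abara, Amari, Ferreira, Lindqvist and Yilmaz, alphabetically by surname: Abara before Amari before Ferreira before Lindqvist before Yilmaz.
Bianchi, Kowalski and Salazar are each a founding director, so the next rule applies.
Among Bianchi, Kowalski and Salazar, alphabetically by surname: Bianchi before Kowalski before Salazar.
Full order: Whitfield, Abara, Amari, Ferreira, Lindqvist, Yilmaz, Bianchi, Kowalski, Salazar.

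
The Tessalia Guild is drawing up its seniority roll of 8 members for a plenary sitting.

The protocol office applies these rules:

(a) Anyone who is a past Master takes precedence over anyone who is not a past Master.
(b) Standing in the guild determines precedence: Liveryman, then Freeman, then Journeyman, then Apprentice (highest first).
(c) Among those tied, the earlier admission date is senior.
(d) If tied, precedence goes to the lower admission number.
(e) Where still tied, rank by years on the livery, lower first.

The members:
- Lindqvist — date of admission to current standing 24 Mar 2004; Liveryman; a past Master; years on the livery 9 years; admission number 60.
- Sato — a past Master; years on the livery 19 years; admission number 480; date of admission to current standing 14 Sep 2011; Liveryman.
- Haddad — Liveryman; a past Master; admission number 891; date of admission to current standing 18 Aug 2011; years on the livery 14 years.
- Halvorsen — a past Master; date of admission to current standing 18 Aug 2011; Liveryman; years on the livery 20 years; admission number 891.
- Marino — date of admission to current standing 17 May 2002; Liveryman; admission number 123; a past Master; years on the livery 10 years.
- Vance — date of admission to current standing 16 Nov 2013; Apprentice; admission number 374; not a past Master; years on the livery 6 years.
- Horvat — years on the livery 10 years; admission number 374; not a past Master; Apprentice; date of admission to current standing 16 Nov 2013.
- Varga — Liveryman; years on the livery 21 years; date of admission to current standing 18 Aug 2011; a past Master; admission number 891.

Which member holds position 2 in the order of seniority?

Lindqvist

By the first rule: Marino, Lindqvist, Haddad, Halvorsen, Varga and Sato (each a past Master); then Vance and Horvat (both not a past Master).
Marino, Lindqvist, Haddad, Halvorsen, Varga and Sato are each Liveryman, so the next rule applies.
Among Marino, Lindqvist, Haddad, Halvorsen, Varga and Sato, by date of admission to current standing (earlier first): Marino (17 May 2002) before Lindqvist (24 Mar 2004) before Haddad, Halvorsen and Varga (18 Aug 2011) before Sato (14 Sep 2011).
Haddad, Halvorsen and Varga all have admission number 891, so the next rule applies.
Among Haddad, Halvorsen and Varga, by years on the livery (lower first): Haddad (14 years) before Halvorsen (20 years) before Varga (21 years).
Vance and Horvat are each Apprentice, so the next rule applies.
Vance and Horvat both have date of admission to current standing 16 Nov 2013, so the next rule applies.
Vance and Horvat both have admission number 374, so the next rule applies.
Among Vance and Horvat, by years on the livery (lower first): Vance (6 years) before Horvat (10 years).
Order: Marino, Lindqvist, Haddad, Halvorsen, Varga, Sato, Vance, Horvat.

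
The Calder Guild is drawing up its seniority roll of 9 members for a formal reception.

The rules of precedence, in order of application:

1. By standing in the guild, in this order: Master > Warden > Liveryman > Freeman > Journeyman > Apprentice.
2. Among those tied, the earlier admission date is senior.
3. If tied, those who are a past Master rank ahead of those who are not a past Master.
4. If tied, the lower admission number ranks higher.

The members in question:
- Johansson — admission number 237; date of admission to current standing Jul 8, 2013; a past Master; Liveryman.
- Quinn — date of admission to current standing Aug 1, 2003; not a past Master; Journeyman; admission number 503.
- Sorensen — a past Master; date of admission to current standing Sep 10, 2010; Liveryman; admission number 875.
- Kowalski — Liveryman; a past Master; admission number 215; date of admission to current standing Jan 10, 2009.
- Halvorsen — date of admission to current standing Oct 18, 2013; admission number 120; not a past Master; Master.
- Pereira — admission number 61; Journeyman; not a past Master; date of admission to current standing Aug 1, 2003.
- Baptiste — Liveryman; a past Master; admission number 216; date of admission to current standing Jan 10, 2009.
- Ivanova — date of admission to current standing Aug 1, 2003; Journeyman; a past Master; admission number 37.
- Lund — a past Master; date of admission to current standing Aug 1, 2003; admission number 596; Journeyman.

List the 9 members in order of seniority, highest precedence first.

Halvorsen, Kowalski, Baptiste, Sorensen, Johansson, Ivanova, Lund, Pereira, Quinn

By standing in the guild: Halvorsen (Master); then Kowalski, Baptiste, Sorensen and Johansson (Liveryman); then Ivanova, Lund, Pereira and Quinn (Journeyman).
Among Kowalski, Baptiste, Sorensen and Johansson, by date of admission to current standing (earlier first): Kowalski and Baptiste (Jan 10, 2009) before Sorensen (Sep 10, 2010) before Johansson (Jul 8, 2013).
Kowalski and Baptiste are each a past Master, so the next rule applies.
Among Kowalski and Baptiste, by admission number (lower first): Kowalski (215) before Baptiste (216).
Ivanova, Lund, Pereira and Quinn all have date of admission to current standing Aug 1, 2003, so the next rule applies.
Among Ivanova, Lund, Pereira and Quinn, a past Master before not a past Master: Ivanova and Lund (a past Master) before Pereira and Quinn (not a past Master).
Among Ivanova and Lund, by admission number (lower first): Ivanova (37) before Lund (596).
Among Pereira and Quinn, by admission number (lower first): Pereira (61) before Quinn (503).
Full order: Halvorsen, Kowalski, Baptiste, Sorensen, Johansson, Ivanova, Lund, Pereira, Quinn.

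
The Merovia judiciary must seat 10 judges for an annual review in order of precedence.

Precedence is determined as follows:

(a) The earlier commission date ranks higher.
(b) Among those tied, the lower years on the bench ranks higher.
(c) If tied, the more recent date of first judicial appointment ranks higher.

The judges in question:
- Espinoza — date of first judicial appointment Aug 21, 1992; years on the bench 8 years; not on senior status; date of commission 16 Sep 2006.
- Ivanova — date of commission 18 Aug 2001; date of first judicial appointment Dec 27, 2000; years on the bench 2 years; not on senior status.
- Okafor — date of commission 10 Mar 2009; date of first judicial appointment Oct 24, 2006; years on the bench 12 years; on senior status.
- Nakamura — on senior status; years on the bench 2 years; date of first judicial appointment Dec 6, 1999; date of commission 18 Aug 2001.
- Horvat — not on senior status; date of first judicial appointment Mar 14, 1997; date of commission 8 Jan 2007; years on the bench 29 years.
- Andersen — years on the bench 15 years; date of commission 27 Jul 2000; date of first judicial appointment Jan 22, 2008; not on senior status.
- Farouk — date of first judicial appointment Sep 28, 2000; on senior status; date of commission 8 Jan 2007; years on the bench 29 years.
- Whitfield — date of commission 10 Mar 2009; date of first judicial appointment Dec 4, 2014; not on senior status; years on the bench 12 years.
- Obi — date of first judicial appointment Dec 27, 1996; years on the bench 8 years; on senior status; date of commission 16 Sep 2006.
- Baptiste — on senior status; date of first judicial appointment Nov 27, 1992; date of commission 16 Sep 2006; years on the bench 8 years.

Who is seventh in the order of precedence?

Farouk

By date of commission (earlier first): Andersen (27 Jul 2000); then Ivanova and Nakamura (both 18 Aug 2001); then Obi, Baptiste and Espinoza (each 16 Sep 2006); then Farouk and Horvat (both 8 Jan 2007); then Whitfield and Okafor (both 10 Mar 2009).
Ivanova and Nakamura both have years on the bench 2 years, so the next rule applies.
Among Ivanova and Nakamura, by date of first judicial appointment (later first): Ivanova (Dec 27, 2000) before Nakamura (Dec 6, 1999).
Obi, Baptiste and Espinoza all have years on the bench 8 years, so the next rule applies.
Among Obi, Baptiste and Espinoza, by date of first judicial appointment (later first): Obi (Dec 27, 1996) before Baptiste (Nov 27, 1992) before Espinoza (Aug 21, 1992).
Farouk and Horvat both have years on the bench 29 years, so the next rule applies.
Among Farouk and Horvat, by date of first judicial appointment (later first): Farouk (Sep 28, 2000) before Horvat (Mar 14, 1997).
Whitfield and Okafor both have years on the bench 12 years, so the next rule applies.
Among Whitfield and Okafor, by date of first judicial appointment (later first): Whitfield (Dec 4, 2014) before Okafor (Oct 24, 2006).
Order: Andersen, Ivanova, Nakamura, Obi, Baptiste, Espinoza, Farouk, Horvat, Whitfield, Okafor.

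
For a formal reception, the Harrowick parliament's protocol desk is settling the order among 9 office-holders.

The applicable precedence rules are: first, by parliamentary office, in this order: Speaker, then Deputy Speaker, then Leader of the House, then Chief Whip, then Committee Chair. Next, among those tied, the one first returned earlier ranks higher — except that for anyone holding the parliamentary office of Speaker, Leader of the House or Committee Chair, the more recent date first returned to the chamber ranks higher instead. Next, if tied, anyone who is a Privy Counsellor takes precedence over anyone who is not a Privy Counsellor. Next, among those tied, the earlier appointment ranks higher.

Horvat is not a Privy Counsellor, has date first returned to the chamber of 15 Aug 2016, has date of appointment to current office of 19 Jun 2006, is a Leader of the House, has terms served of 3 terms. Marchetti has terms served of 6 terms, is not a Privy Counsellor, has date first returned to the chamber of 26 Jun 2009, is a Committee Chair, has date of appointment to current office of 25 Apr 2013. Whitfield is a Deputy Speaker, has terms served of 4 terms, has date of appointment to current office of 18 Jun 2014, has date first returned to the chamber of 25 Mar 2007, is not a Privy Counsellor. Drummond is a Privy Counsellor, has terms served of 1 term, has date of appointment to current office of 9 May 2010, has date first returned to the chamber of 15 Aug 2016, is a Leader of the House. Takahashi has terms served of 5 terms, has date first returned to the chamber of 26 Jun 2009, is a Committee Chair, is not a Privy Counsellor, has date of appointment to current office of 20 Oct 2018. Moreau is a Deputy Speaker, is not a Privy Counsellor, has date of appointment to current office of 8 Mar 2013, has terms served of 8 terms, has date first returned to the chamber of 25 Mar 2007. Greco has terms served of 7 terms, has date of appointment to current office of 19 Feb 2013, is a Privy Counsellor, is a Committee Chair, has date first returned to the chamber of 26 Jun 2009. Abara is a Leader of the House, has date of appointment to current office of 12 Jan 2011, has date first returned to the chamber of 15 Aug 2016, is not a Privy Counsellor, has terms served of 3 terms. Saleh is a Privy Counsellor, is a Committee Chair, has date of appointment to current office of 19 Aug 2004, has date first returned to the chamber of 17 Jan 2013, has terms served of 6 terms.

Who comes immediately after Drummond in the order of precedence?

By parliamentary office: Moreau and Whitfield (Deputy Speaker); then Drummond, Horvat and Abara (Leader of the House); then Saleh, Greco, Marchetti and Takahashi (Committee Chair).
Moreau and Whitfield both have date first returned to the chamber 25 Mar 2007, so the next rule applies.
Moreau and Whitfield are each not a Privy Counsellor, so the next rule applies.
Among Moreau and Whitfield, by date of appointment to current office (earlier first): Moreau (8 Mar 2013) before Whitfield (18 Jun 2014).
Drummond, Horvat and Abara all have date first returned to the chamber 15 Aug 2016, so the next rule applies.
Among Drummond, Horvat and Abara, a Privy Counsellor before not a Privy Counsellor: Drummond (a Privy Counsellor) before Horvat and Abara (not a Privy Counsellor).
Among Horvat and Abara, by date of appointment to current office (earlier first): Horvat (19 Jun 2006) before Abara (12 Jan 2011).
Among Saleh, Greco, Marchetti and Takahashi, by date first returned to the chamber (later first) (reversed rule for this group): Saleh (17 Jan 2013) before Greco, Marchetti and Takahashi (26 Jun 2009).
Among Greco, Marchetti and Takahashi, a Privy Counsellor before not a Privy Counsellor: Greco (a Privy Counsellor) before Marchetti and Takahashi (not a Privy Counsellor).
Among Marchetti and Takahashi, by date of appointment to current office (earlier first): Marchetti (25 Apr 2013) before Takahashi (20 Oct 2018).
Order: Moreau, Whitfield, Drummond, Horvat, Abara, Saleh, Greco, Marchetti, Takahashi.

Horvat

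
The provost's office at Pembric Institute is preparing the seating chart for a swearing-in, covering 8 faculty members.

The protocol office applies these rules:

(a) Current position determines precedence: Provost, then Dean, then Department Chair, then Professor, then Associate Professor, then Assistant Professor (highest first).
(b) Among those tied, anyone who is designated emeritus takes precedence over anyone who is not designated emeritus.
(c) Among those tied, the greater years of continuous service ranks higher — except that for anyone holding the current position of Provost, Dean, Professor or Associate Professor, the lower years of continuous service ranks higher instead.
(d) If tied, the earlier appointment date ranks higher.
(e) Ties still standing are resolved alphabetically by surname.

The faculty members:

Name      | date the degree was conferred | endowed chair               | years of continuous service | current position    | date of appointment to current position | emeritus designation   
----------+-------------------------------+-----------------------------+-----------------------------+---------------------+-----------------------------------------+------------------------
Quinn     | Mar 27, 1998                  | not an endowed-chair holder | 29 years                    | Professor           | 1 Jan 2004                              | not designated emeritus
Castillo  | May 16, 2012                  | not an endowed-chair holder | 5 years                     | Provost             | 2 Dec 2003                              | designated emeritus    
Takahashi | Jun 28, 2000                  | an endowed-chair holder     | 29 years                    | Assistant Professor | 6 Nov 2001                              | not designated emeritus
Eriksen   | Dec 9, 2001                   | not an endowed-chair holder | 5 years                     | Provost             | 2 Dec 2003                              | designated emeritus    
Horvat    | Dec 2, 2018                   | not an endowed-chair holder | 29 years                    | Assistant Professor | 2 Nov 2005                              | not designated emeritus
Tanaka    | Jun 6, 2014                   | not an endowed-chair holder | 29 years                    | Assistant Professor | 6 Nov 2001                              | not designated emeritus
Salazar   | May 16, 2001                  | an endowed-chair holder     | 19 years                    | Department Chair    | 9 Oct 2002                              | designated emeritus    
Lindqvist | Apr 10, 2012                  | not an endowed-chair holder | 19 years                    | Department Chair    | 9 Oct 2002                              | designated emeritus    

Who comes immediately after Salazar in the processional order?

By current position: Castillo and Eriksen (Provost); then Lindqvist and Salazar (Department Chair); then Quinn (Professor); then Takahashi, Tanaka and Horvat (Assistant Professor).
Castillo and Eriksen are each designated emeritus, so the next rule applies.
Castillo and Eriksen both have years of continuous service 5 years, so the next rule applies.
Castillo and Eriksen both have date of appointment to current position 2 Dec 2003, so the next rule applies.
Among Castillo and Eriksen, alphabetically by surname: Castillo before Eriksen.
Lindqvist and Salazar are each designated emeritus, so the next rule applies.
Lindqvist and Salazar both have years of continuous service 19 years, so the next rule applies.
Lindqvist and Salazar both have date of appointment to current position 9 Oct 2002, so the next rule applies.
Among Lindqvist and Salazar, alphabetically by surname: Lindqvist before Salazar.
Takahashi, Tanaka and Horvat are each not designated emeritus, so the next rule applies.
Takahashi, Tanaka and Horvat all have years of continuous service 29 years, so the next rule applies.
Among Takahashi, Tanaka and Horvat, by date of appointment to current position (earlier first): Takahashi and Tanaka (6 Nov 2001) before Horvat (2 Nov 2005).
Among Takahashi and Tanaka, alphabetically by surname: Takahashi before Tanaka.
Order: Castillo, Eriksen, Lindqvist, Salazar, Quinn, Takahashi, Tanaka, Horvat.

Quinn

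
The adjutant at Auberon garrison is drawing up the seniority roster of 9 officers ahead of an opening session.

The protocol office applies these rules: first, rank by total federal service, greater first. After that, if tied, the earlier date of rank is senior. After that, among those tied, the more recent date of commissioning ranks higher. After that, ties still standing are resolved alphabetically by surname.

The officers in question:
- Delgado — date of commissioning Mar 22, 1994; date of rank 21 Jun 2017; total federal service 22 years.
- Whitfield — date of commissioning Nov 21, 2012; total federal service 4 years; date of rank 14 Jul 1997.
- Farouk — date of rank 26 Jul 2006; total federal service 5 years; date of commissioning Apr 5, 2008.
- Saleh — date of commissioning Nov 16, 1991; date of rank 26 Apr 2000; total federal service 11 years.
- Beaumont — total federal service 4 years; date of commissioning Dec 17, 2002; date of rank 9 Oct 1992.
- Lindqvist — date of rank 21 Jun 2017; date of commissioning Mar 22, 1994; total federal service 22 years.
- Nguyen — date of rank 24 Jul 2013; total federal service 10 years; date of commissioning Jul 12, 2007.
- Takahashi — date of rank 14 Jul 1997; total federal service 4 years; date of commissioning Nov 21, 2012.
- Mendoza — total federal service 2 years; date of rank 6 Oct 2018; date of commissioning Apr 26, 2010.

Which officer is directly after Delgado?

By total federal service (higher first): Delgado and Lindqvist (both 22 years); then Saleh (11 years); then Nguyen (10 years); then Farouk (5 years); then Beaumont, Takahashi and Whitfield (each 4 years); then Mendoza (2 years).
Delgado and Lindqvist both have date of rank 21 Jun 2017, so the next rule applies.
Delgado and Lindqvist both have date of commissioning Mar 22, 1994, so the next rule applies.
Among Delgado and Lindqvist, alphabetically by surname: Delgado before Lindqvist.
Among Beaumont, Takahashi and Whitfield, by date of rank (earlier first): Beaumont (9 Oct 1992) before Takahashi and Whitfield (14 Jul 1997).
Takahashi and Whitfield both have date of commissioning Nov 21, 2012, so the next rule applies.
Among Takahashi and Whitfield, alphabetically by surname: Takahashi before Whitfield.
Order: Delgado, Lindqvist, Saleh, Nguyen, Farouk, Beaumont, Takahashi, Whitfield, Mendoza.

Lindqvist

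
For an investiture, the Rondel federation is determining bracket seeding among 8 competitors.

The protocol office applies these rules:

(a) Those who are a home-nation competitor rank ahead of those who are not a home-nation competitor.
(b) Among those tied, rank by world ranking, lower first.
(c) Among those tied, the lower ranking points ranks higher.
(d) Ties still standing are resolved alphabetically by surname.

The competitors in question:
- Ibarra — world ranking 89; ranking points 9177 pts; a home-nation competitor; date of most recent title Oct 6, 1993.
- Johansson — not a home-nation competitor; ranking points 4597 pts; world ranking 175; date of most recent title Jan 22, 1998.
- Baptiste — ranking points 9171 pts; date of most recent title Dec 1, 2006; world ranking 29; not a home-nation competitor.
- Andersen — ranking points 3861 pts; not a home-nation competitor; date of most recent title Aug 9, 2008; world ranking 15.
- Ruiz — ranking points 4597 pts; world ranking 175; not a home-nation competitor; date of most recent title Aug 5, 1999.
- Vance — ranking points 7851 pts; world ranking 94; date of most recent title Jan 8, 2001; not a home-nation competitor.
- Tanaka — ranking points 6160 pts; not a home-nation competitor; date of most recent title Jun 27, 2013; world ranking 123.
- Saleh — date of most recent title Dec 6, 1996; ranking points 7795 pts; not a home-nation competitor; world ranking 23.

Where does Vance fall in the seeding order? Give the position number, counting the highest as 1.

By the first rule: Ibarra (a home-nation competitor); then Andersen, Saleh, Baptiste, Vance, Tanaka, Johansson and Ruiz (each not a home-nation competitor).
Among Andersen, Saleh, Baptiste, Vance, Tanaka, Johansson and Ruiz, by world ranking (lower first): Andersen (15) before Saleh (23) before Baptiste (29) before Vance (94) before Tanaka (123) before Johansson and Ruiz (175).
Johansson and Ruiz both have ranking points 4597 pts, so the next rule applies.
Among Johansson and Ruiz, alphabetically by surname: Johansson before Ruiz.
Order: Ibarra, Andersen, Saleh, Baptiste, Vance, Tanaka, Johansson, Ruiz. So position 5.

5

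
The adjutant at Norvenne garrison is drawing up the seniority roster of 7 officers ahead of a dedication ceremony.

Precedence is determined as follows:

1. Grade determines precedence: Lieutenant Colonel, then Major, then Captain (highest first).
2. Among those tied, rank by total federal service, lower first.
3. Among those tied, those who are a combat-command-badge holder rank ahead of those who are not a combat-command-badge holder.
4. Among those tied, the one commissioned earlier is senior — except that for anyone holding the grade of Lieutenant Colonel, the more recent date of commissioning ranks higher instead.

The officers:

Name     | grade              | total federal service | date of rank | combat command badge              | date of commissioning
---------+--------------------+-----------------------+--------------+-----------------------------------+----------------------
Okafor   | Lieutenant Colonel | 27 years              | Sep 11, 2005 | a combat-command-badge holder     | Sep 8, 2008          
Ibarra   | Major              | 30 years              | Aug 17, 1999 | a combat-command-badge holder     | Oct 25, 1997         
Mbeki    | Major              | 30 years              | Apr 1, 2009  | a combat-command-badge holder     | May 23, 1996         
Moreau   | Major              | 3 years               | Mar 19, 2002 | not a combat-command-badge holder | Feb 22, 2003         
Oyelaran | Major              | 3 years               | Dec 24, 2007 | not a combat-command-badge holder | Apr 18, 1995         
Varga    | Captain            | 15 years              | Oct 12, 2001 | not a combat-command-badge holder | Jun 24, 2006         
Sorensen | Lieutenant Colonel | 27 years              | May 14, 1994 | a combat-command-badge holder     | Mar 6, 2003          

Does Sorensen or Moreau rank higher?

By grade: Okafor and Sorensen (Lieutenant Colonel); then Oyelaran, Moreau, Mbeki and Ibarra (Major); then Varga (Captain).
Okafor and Sorensen both have total federal service 27 years, so the next rule applies.
Okafor and Sorensen are each a combat-command-badge holder, so the next rule applies.
Among Okafor and Sorensen, by date of commissioning (later first) (reversed rule for this group): Okafor (Sep 8, 2008) before Sorensen (Mar 6, 2003).
Among Oyelaran, Moreau, Mbeki and Ibarra, by total federal service (lower first): Oyelaran and Moreau (3 years) before Mbeki and Ibarra (30 years).
Oyelaran and Moreau are each not a combat-command-badge holder, so the next rule applies.
Among Oyelaran and Moreau, by date of commissioning (earlier first): Oyelaran (Apr 18, 1995) before Moreau (Feb 22, 2003).
Mbeki and Ibarra are each a combat-command-badge holder, so the next rule applies.
Among Mbeki and Ibarra, by date of commissioning (earlier first): Mbeki (May 23, 1996) before Ibarra (Oct 25, 1997).
So Sorensen takes precedence.

Sorensen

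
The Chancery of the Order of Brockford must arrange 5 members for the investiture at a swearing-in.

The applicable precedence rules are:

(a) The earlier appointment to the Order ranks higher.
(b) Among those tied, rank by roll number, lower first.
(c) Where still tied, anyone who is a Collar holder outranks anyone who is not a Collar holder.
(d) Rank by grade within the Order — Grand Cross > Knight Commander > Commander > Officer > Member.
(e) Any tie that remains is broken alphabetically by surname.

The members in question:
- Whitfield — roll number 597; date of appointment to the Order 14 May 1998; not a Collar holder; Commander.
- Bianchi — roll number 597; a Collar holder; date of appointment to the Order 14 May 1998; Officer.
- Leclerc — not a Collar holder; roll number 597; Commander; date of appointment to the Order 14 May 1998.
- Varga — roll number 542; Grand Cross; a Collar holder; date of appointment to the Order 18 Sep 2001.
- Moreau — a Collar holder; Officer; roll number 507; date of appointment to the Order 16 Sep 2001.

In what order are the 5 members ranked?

By date of appointment to the Order (earlier first): Bianchi, Leclerc and Whitfield (each 14 May 1998); then Moreau (16 Sep 2001); then Varga (18 Sep 2001).
Bianchi, Leclerc and Whitfield all have roll number 597, so the next rule applies.
Among Bianchi, Leclerc and Whitfield, a Collar holder before not a Collar holder: Bianchi (a Collar holder) before Leclerc and Whitfield (not a Collar holder).
Leclerc and Whitfield are each Commander, so the next rule applies.
Among Leclerc and Whitfield, alphabetically by surname: Leclerc before Whitfield.
Full order: Bianchi, Leclerc, Whitfield, Moreau, Varga.

Bianchi, Leclerc, Whitfield, Moreau, Varga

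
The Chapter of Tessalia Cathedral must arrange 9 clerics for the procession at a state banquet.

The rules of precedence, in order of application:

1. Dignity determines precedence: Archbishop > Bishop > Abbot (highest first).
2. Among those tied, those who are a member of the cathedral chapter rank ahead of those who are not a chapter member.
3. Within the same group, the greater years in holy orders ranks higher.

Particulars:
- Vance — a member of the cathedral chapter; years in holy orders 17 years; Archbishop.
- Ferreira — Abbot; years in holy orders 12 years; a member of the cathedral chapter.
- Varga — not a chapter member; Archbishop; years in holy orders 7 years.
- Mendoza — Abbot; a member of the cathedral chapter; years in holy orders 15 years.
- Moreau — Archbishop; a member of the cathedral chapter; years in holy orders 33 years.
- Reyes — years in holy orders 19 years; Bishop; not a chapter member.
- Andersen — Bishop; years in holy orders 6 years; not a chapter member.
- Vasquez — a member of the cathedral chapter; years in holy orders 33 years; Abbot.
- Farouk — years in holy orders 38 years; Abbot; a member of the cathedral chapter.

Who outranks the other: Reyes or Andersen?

By dignity: Moreau, Vance and Varga (Archbishop); then Reyes and Andersen (Bishop); then Farouk, Vasquez, Mendoza and Ferreira (Abbot).
Among Moreau, Vance and Varga, a member of the cathedral chapter before not a chapter member: Moreau and Vance (a member of the cathedral chapter) before Varga (not a chapter member).
Among Moreau and Vance, by years in holy orders (higher first): Moreau (33 years) before Vance (17 years).
Reyes and Andersen are each not a chapter member, so the next rule applies.
Among Reyes and Andersen, by years in holy orders (higher first): Reyes (19 years) before Andersen (6 years).
Farouk, Vasquez, Mendoza and Ferreira are each a member of the cathedral chapter, so the next rule applies.
Among Farouk, Vasquez, Mendoza and Ferreira, by years in holy orders (higher first): Farouk (38 years) before Vasquez (33 years) before Mendoza (15 years) before Ferreira (12 years).
So Reyes takes precedence.

Reyes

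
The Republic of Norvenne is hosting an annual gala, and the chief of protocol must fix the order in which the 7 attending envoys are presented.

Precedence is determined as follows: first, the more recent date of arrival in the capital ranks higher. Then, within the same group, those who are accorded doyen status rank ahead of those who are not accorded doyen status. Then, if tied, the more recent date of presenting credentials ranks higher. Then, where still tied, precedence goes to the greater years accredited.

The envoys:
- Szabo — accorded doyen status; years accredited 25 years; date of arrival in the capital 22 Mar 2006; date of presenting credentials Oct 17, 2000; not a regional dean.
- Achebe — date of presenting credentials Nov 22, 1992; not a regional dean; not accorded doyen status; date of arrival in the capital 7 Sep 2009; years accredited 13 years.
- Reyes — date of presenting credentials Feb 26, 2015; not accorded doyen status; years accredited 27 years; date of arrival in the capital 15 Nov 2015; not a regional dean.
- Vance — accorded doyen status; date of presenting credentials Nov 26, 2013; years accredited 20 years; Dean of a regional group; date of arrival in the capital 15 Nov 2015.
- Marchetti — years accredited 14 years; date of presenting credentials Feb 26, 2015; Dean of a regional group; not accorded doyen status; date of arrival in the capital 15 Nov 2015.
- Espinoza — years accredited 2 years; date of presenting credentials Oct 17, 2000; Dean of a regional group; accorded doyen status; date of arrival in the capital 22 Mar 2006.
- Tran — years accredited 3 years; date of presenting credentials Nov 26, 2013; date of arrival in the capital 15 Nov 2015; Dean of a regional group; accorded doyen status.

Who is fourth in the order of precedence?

By date of arrival in the capital (later first): Vance, Tran, Reyes and Marchetti (each 15 Nov 2015); then Achebe (7 Sep 2009); then Szabo and Espinoza (both 22 Mar 2006).
Among Vance, Tran, Reyes and Marchetti, accorded doyen status before not accorded doyen status: Vance and Tran (accorded doyen status) before Reyes and Marchetti (not accorded doyen status).
Vance and Tran both have date of presenting credentials Nov 26, 2013, so the next rule applies.
Among Vance and Tran, by years accredited (higher first): Vance (20 years) before Tran (3 years).
Reyes and Marchetti both have date of presenting credentials Feb 26, 2015, so the next rule applies.
Among Reyes and Marchetti, by years accredited (higher first): Reyes (27 years) before Marchetti (14 years).
Szabo and Espinoza are each accorded doyen status, so the next rule applies.
Szabo and Espinoza both have date of presenting credentials Oct 17, 2000, so the next rule applies.
Among Szabo and Espinoza, by years accredited (higher first): Szabo (25 years) before Espinoza (2 years).
Order: Vance, Tran, Reyes, Marchetti, Achebe, Szabo, Espinoza.

Marchetti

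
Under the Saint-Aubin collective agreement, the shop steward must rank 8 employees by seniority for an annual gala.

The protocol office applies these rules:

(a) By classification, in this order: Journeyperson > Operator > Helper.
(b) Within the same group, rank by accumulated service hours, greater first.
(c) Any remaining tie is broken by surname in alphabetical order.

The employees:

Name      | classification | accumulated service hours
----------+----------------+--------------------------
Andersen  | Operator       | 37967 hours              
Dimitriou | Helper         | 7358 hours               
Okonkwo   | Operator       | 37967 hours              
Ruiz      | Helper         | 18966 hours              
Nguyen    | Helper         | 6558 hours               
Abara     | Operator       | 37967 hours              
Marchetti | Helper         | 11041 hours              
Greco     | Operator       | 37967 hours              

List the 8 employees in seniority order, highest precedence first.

Abara, Andersen, Greco, Okonkwo, Ruiz, Marchetti, Dimitriou, Nguyen

By classification: Abara, Andersen, Greco and Okonkwo (Operator); then Ruiz, Marchetti, Dimitriou and Nguyen (Helper).
Abara, Andersen, Greco and Okonkwo all have accumulated service hours 37967 hours, so the next rule applies.
Among Abara, Andersen, Greco and Okonkwo, alphabetically by surname: Abara before Andersen before Greco before Okonkwo.
Among Ruiz, Marchetti, Dimitriou and Nguyen, by accumulated service hours (higher first): Ruiz (18966 hours) before Marchetti (11041 hours) before Dimitriou (7358 hours) before Nguyen (6558 hours).
Full order: Abara, Andersen, Greco, Okonkwo, Ruiz, Marchetti, Dimitriou, Nguyen.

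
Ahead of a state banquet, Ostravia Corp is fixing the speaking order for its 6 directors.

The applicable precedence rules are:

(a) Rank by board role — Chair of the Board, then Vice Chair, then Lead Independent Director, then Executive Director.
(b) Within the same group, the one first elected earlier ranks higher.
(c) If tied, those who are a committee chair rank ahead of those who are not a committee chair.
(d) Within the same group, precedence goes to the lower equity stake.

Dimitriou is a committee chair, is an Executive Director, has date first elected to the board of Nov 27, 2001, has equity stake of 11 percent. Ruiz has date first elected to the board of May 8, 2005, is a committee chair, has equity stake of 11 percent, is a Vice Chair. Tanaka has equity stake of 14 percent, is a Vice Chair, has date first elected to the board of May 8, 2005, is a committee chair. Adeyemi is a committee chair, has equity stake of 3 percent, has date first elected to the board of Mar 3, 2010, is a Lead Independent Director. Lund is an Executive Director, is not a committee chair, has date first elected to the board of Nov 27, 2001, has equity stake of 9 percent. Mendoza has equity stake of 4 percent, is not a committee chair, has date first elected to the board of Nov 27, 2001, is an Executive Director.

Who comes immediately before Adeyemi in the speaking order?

By board role: Ruiz and Tanaka (Vice Chair); then Adeyemi (Lead Independent Director); then Dimitriou, Mendoza and Lund (Executive Director).
Ruiz and Tanaka both have date first elected to the board May 8, 2005, so the next rule applies.
Ruiz and Tanaka are each a committee chair, so the next rule applies.
Among Ruiz and Tanaka, by equity stake (lower first): Ruiz (11 percent) before Tanaka (14 percent).
Dimitriou, Mendoza and Lund all have date first elected to the board Nov 27, 2001, so the next rule applies.
Among Dimitriou, Mendoza and Lund, a committee chair before not a committee chair: Dimitriou (a committee chair) before Mendoza and Lund (not a committee chair).
Among Mendoza and Lund, by equity stake (lower first): Mendoza (4 percent) before Lund (9 percent).
Order: Ruiz, Tanaka, Adeyemi, Dimitriou, Mendoza, Lund.

Tanaka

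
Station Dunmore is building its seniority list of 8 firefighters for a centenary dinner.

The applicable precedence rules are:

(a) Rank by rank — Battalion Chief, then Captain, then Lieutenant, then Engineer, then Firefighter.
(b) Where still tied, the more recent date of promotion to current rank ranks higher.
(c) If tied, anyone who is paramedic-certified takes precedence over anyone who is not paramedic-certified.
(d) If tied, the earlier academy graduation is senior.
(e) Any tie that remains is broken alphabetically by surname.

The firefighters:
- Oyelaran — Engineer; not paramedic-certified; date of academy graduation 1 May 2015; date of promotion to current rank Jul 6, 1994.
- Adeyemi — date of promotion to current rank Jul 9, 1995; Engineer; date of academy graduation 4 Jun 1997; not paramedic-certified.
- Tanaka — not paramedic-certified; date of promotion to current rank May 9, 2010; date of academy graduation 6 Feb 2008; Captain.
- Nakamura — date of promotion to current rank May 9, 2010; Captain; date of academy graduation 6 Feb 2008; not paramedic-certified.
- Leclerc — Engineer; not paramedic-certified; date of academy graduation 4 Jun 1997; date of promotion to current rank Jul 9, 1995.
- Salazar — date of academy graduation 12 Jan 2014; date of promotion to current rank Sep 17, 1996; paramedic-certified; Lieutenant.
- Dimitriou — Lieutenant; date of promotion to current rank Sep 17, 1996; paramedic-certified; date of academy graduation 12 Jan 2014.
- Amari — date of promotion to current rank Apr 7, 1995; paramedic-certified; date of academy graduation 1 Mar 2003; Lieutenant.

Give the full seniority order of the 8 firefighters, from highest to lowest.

Nakamura, Tanaka, Dimitriou, Salazar, Amari, Adeyemi, Leclerc, Oyelaran

By rank: Nakamura and Tanaka (Captain); then Dimitriou, Salazar and Amari (Lieutenant); then Adeyemi, Leclerc and Oyelaran (Engineer).
Nakamura and Tanaka both have date of promotion to current rank May 9, 2010, so the next rule applies.
Nakamura and Tanaka are each not paramedic-certified, so the next rule applies.
Nakamura and Tanaka both have date of academy graduation 6 Feb 2008, so the next rule applies.
Among Nakamura and Tanaka, alphabetically by surname: Nakamura before Tanaka.
Among Dimitriou, Salazar and Amari, by date of promotion to current rank (later first): Dimitriou and Salazar (Sep 17, 1996) before Amari (Apr 7, 1995).
Dimitriou and Salazar are each paramedic-certified, so the next rule applies.
Dimitriou and Salazar both have date of academy graduation 12 Jan 2014, so the next rule applies.
Among Dimitriou and Salazar, alphabetically by surname: Dimitriou before Salazar.
Among Adeyemi, Leclerc and Oyelaran, by date of promotion to current rank (later first): Adeyemi and Leclerc (Jul 9, 1995) before Oyelaran (Jul 6, 1994).
Adeyemi and Leclerc are each not paramedic-certified, so the next rule applies.
Adeyemi and Leclerc both have date of academy graduation 4 Jun 1997, so the next rule applies.
Among Adeyemi and Leclerc, alphabetically by surname: Adeyemi before Leclerc.
Full order: Nakamura, Tanaka, Dimitriou, Salazar, Amari, Adeyemi, Leclerc, Oyelaran.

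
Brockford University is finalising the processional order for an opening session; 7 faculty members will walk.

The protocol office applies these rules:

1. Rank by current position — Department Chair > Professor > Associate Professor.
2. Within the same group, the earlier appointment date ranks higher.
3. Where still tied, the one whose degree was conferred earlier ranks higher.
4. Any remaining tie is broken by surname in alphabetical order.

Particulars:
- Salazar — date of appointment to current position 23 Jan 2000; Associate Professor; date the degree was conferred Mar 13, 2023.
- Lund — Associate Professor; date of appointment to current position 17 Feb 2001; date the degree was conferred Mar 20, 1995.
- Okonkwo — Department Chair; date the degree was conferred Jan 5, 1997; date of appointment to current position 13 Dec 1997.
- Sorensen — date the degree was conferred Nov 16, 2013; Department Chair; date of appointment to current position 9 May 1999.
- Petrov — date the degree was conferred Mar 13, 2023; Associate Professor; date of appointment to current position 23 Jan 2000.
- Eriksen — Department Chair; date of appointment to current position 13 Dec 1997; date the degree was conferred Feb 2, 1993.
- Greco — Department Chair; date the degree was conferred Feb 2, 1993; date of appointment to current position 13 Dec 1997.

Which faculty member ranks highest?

Eriksen

By current position: Eriksen, Greco, Okonkwo and Sorensen (Department Chair); then Petrov, Salazar and Lund (Associate Professor).
Among Eriksen, Greco, Okonkwo and Sorensen, by date of appointment to current position (earlier first): Eriksen, Greco and Okonkwo (13 Dec 1997) before Sorensen (9 May 1999).
Among Eriksen, Greco and Okonkwo, by date the degree was conferred (earlier first): Eriksen and Greco (Feb 2, 1993) before Okonkwo (Jan 5, 1997).
Among Eriksen and Greco, alphabetically by surname: Eriksen before Greco.
Among Petrov, Salazar and Lund, by date of appointment to current position (earlier first): Petrov and Salazar (23 Jan 2000) before Lund (17 Feb 2001).
Petrov and Salazar both have date the degree was conferred Mar 13, 2023, so the next rule applies.
Among Petrov and Salazar, alphabetically by surname: Petrov before Salazar.
Order: Eriksen, Greco, Okonkwo, Sorensen, Petrov, Salazar, Lund.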